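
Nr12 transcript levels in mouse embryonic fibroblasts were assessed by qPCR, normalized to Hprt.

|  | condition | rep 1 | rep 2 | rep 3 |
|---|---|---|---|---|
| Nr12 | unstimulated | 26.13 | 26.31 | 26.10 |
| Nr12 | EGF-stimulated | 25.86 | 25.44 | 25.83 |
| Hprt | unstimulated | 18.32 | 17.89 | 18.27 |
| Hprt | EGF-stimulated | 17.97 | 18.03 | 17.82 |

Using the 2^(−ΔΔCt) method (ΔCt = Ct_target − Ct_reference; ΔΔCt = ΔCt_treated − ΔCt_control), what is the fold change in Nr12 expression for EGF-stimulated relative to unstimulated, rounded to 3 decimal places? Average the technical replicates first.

1.189

Mean Ct: Nr12 unstimulated 26.180; Nr12 EGF-stimulated 25.710; Hprt unstimulated 18.160; Hprt EGF-stimulated 17.940
ΔCt(unstimulated) = 26.180 − 18.160 = 8.020
ΔCt(EGF-stimulated) = 25.710 − 17.940 = 7.770
ΔΔCt = 7.770 − 8.020 = -0.250
Fold change = 2^(−(-0.250)) = 2^0.250 = 1.1892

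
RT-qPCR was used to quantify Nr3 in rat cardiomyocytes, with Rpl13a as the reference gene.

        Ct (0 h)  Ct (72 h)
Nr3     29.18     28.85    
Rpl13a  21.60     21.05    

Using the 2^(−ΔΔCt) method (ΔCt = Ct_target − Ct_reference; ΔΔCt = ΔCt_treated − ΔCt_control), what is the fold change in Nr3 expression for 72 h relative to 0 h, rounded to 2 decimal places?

0.86

ΔCt(0 h) = 29.180 − 21.600 = 7.580
ΔCt(72 h) = 28.850 − 21.050 = 7.800
ΔΔCt = 7.800 − 7.580 = 0.220
Fold change = 2^(−0.220) = 0.859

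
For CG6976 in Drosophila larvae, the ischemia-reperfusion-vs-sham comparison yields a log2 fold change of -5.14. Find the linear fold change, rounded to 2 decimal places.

0.03

Fold change = 2^(-5.14) = 0.028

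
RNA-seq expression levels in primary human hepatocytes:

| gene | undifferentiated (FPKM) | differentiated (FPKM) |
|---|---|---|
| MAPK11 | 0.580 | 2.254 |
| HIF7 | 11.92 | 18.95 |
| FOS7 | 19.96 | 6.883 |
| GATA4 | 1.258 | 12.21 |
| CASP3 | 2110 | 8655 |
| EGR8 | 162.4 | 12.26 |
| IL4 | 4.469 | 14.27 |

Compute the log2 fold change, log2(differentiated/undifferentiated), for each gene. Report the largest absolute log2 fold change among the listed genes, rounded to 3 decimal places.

3.728

log2(2.254/0.580) = 1.958  (MAPK11)
log2(18.95/11.92) = 0.669  (HIF7)
log2(6.883/19.96) = -1.536  (FOS7)
log2(12.21/1.258) = 3.279  (GATA4)
log2(8655/2110) = 2.036  (CASP3)
log2(12.26/162.4) = -3.728  (EGR8)
log2(14.27/4.469) = 1.675  (IL4)
The largest magnitude belongs to EGR8.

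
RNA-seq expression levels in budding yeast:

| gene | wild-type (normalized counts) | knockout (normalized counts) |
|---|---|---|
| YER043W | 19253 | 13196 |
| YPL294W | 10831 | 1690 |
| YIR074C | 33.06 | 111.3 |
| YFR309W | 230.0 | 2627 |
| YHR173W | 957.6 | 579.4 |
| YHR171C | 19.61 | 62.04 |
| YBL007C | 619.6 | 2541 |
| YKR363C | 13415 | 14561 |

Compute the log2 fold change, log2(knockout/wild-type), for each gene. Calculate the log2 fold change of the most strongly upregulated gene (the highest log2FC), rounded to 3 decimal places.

3.514

log2(13196/19253) = -0.545  (YER043W)
log2(1690/10831) = -2.680  (YPL294W)
log2(111.3/33.06) = 1.751  (YIR074C)
log2(2627/230.0) = 3.514  (YFR309W)
log2(579.4/957.6) = -0.725  (YHR173W)
log2(62.04/19.61) = 1.662  (YHR171C)
log2(2541/619.6) = 2.036  (YBL007C)
log2(14561/13415) = 0.118  (YKR363C)
YFR309W is most strongly upregulated.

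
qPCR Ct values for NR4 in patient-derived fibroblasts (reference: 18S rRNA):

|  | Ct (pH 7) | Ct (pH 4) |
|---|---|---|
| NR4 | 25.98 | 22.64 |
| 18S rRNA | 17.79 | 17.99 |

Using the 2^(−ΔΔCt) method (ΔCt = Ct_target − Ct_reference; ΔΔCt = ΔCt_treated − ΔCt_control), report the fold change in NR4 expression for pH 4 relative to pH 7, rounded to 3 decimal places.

ΔCt(pH 7) = 25.980 − 17.790 = 8.190
ΔCt(pH 4) = 22.640 − 17.990 = 4.650
ΔΔCt = 4.650 − 8.190 = -3.540
Fold change = 2^(−(-3.540)) = 2^3.540 = 11.6318

11.632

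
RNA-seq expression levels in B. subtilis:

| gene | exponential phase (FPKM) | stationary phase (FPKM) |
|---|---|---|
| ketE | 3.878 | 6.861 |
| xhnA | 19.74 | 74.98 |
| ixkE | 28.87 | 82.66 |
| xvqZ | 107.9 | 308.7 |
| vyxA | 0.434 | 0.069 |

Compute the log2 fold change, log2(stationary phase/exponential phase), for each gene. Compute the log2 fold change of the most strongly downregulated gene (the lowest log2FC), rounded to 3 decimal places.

log2(6.861/3.878) = 0.823  (ketE)
log2(74.98/19.74) = 1.925  (xhnA)
log2(82.66/28.87) = 1.518  (ixkE)
log2(308.7/107.9) = 1.517  (xvqZ)
log2(0.069/0.434) = -2.653  (vyxA)
vyxA is most strongly downregulated.

-2.653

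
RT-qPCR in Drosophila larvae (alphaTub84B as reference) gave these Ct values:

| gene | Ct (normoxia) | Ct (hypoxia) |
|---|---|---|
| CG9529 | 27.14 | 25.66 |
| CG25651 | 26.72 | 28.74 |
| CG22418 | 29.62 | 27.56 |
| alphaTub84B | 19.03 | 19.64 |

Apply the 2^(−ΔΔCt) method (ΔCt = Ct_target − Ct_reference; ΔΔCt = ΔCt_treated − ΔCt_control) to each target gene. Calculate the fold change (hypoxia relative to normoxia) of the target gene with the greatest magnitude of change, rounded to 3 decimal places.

CG9529: ΔΔCt = (25.66−19.64) − (27.14−19.03) = 6.02 − 8.11 = -2.09; fold change = 2^2.09 = 4.257
CG25651: ΔΔCt = (28.74−19.64) − (26.72−19.03) = 9.10 − 7.69 = 1.41; fold change = 2^-1.41 = 0.376
CG22418: ΔΔCt = (27.56−19.64) − (29.62−19.03) = 7.92 − 10.59 = -2.67; fold change = 2^2.67 = 6.364
CG22418 has the largest |ΔΔCt| = 2.67.

6.364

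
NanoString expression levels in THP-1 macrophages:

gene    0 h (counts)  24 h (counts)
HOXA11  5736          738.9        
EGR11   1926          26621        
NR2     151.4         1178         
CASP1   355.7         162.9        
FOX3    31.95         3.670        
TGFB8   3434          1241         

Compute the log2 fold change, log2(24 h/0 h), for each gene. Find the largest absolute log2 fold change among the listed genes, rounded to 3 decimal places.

3.789

log2(738.9/5736) = -2.957  (HOXA11)
log2(26621/1926) = 3.789  (EGR11)
log2(1178/151.4) = 2.960  (NR2)
log2(162.9/355.7) = -1.127  (CASP1)
log2(3.670/31.95) = -3.122  (FOX3)
log2(1241/3434) = -1.468  (TGFB8)
The largest magnitude belongs to EGR11.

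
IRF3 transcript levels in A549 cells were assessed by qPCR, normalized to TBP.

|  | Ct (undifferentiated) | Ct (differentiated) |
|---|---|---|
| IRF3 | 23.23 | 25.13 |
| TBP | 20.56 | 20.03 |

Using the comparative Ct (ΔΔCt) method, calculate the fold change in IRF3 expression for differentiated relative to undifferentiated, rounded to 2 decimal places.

ΔCt(undifferentiated) = 23.230 − 20.560 = 2.670
ΔCt(differentiated) = 25.130 − 20.030 = 5.100
ΔΔCt = 5.100 − 2.670 = 2.430
Fold change = 2^(−2.430) = 0.186

0.19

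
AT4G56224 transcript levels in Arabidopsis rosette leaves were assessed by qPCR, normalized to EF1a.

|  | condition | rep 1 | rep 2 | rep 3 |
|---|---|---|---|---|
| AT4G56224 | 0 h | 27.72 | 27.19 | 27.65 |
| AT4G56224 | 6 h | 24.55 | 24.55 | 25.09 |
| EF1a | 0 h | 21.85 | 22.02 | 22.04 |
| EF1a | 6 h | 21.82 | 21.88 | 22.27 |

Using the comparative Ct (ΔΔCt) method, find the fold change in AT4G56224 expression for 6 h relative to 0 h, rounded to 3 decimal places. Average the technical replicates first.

7.013

Mean Ct: AT4G56224 0 h 27.520; AT4G56224 6 h 24.730; EF1a 0 h 21.970; EF1a 6 h 21.990
ΔCt(0 h) = 27.520 − 21.970 = 5.550
ΔCt(6 h) = 24.730 − 21.990 = 2.740
ΔΔCt = 2.740 − 5.550 = -2.810
Fold change = 2^(−(-2.810)) = 2^2.810 = 7.0128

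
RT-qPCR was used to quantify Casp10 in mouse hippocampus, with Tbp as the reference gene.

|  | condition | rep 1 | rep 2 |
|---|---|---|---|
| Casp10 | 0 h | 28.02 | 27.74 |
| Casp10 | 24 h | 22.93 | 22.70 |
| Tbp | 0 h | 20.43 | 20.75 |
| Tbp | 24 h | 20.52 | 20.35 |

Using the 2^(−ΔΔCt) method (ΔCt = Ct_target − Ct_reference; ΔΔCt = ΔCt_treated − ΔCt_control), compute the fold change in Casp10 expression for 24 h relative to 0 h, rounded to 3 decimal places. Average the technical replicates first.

30.065

Mean Ct: Casp10 0 h 27.880; Casp10 24 h 22.815; Tbp 0 h 20.590; Tbp 24 h 20.435
ΔCt(0 h) = 27.880 − 20.590 = 7.290
ΔCt(24 h) = 22.815 − 20.435 = 2.380
ΔΔCt = 2.380 − 7.290 = -4.910
Fold change = 2^(−(-4.910)) = 2^4.910 = 30.0647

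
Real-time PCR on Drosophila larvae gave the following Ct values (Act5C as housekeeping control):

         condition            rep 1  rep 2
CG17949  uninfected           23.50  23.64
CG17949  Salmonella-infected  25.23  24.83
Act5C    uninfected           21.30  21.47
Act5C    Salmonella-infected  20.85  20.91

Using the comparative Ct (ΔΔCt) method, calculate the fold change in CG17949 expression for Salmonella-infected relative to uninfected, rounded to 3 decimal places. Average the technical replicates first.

0.256

Mean Ct: CG17949 uninfected 23.570; CG17949 Salmonella-infected 25.030; Act5C uninfected 21.385; Act5C Salmonella-infected 20.880
ΔCt(uninfected) = 23.570 − 21.385 = 2.185
ΔCt(Salmonella-infected) = 25.030 − 20.880 = 4.150
ΔΔCt = 4.150 − 2.185 = 1.965
Fold change = 2^(−1.965) = 0.2561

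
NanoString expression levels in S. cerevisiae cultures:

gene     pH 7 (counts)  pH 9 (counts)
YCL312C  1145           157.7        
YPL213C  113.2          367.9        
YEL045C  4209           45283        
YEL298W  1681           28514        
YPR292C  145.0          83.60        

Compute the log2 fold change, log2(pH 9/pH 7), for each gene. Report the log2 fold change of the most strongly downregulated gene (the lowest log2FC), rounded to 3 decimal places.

-2.860

log2(157.7/1145) = -2.860  (YCL312C)
log2(367.9/113.2) = 1.700  (YPL213C)
log2(45283/4209) = 3.427  (YEL045C)
log2(28514/1681) = 4.084  (YEL298W)
log2(83.60/145.0) = -0.794  (YPR292C)
YCL312C is most strongly downregulated.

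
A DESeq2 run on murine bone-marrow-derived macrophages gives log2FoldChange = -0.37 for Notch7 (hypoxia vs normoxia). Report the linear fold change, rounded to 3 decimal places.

0.774

Fold change = 2^(-0.37) = 0.7738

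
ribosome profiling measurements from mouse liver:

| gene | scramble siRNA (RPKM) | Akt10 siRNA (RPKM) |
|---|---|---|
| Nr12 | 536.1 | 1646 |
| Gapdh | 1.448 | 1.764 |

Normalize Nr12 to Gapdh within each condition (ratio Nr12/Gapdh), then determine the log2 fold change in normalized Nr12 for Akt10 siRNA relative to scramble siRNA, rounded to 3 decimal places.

Nr12/Gapdh (scramble siRNA) = 536.1 / 1.448 = 370.23
Nr12/Gapdh (Akt10 siRNA) = 1646 / 1.764 = 933.11
Fold change = 933.11 / 370.23 = 2.5203
log2(2.5203) = 1.3336

1.334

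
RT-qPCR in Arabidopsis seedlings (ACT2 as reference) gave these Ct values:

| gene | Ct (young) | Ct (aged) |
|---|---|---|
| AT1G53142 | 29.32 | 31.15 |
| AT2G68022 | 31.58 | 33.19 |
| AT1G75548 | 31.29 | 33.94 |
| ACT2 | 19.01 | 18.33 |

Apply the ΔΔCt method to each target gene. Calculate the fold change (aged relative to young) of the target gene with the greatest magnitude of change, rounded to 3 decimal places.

AT1G53142: ΔΔCt = (31.15−18.33) − (29.32−19.01) = 12.82 − 10.31 = 2.51; fold change = 2^-2.51 = 0.176
AT2G68022: ΔΔCt = (33.19−18.33) − (31.58−19.01) = 14.86 − 12.57 = 2.29; fold change = 2^-2.29 = 0.204
AT1G75548: ΔΔCt = (33.94−18.33) − (31.29−19.01) = 15.61 − 12.28 = 3.33; fold change = 2^-3.33 = 0.099
AT1G75548 has the largest |ΔΔCt| = 3.33.

0.099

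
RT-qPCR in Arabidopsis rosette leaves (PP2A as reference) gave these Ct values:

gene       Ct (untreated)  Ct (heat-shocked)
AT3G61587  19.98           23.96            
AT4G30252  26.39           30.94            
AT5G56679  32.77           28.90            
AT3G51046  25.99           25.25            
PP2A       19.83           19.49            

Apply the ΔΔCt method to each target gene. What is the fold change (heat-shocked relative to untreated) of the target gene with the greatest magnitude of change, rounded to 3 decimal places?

AT3G61587: ΔΔCt = (23.96−19.49) − (19.98−19.83) = 4.47 − 0.15 = 4.32; fold change = 2^-4.32 = 0.050
AT4G30252: ΔΔCt = (30.94−19.49) − (26.39−19.83) = 11.45 − 6.56 = 4.89; fold change = 2^-4.89 = 0.034
AT5G56679: ΔΔCt = (28.90−19.49) − (32.77−19.83) = 9.41 − 12.94 = -3.53; fold change = 2^3.53 = 11.551
AT3G51046: ΔΔCt = (25.25−19.49) − (25.99−19.83) = 5.76 − 6.16 = -0.40; fold change = 2^0.40 = 1.320
AT4G30252 has the largest |ΔΔCt| = 4.89.

0.034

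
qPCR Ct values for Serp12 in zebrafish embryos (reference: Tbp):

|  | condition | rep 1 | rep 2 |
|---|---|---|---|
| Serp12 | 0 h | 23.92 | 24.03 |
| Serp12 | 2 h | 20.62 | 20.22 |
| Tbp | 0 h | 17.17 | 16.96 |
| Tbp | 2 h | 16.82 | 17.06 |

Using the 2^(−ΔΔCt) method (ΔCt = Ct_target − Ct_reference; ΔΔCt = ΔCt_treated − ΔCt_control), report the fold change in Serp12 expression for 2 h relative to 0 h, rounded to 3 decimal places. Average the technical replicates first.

10.778

Mean Ct: Serp12 0 h 23.975; Serp12 2 h 20.420; Tbp 0 h 17.065; Tbp 2 h 16.940
ΔCt(0 h) = 23.975 − 17.065 = 6.910
ΔCt(2 h) = 20.420 − 16.940 = 3.480
ΔΔCt = 3.480 − 6.910 = -3.430
Fold change = 2^(−(-3.430)) = 2^3.430 = 10.7779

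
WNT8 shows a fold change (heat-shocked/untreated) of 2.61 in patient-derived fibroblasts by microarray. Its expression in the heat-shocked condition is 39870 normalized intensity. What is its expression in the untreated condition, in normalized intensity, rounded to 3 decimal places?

untreated expression = 39870 / 2.61 = 15275.862

15275.862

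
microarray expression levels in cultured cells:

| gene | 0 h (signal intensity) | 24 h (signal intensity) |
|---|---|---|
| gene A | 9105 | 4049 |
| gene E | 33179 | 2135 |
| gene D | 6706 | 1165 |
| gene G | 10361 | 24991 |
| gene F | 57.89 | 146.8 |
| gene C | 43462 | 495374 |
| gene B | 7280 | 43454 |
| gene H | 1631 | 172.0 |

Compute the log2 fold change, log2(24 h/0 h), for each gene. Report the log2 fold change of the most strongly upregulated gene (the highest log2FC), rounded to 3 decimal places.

3.511

log2(4049/9105) = -1.169  (gene A)
log2(2135/33179) = -3.958  (gene E)
log2(1165/6706) = -2.525  (gene D)
log2(24991/10361) = 1.270  (gene G)
log2(146.8/57.89) = 1.342  (gene F)
log2(495374/43462) = 3.511  (gene C)
log2(43454/7280) = 2.577  (gene B)
log2(172.0/1631) = -3.245  (gene H)
gene C is most strongly upregulated.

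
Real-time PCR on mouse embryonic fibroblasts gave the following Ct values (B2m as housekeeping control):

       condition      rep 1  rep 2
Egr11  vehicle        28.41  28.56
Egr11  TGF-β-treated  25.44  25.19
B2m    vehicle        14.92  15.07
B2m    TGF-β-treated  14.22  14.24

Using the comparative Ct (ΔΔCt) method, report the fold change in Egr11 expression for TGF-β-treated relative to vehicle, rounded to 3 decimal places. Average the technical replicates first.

5.296

Mean Ct: Egr11 vehicle 28.485; Egr11 TGF-β-treated 25.315; B2m vehicle 14.995; B2m TGF-β-treated 14.230
ΔCt(vehicle) = 28.485 − 14.995 = 13.490
ΔCt(TGF-β-treated) = 25.315 − 14.230 = 11.085
ΔΔCt = 11.085 − 13.490 = -2.405
Fold change = 2^(−(-2.405)) = 2^2.405 = 5.2964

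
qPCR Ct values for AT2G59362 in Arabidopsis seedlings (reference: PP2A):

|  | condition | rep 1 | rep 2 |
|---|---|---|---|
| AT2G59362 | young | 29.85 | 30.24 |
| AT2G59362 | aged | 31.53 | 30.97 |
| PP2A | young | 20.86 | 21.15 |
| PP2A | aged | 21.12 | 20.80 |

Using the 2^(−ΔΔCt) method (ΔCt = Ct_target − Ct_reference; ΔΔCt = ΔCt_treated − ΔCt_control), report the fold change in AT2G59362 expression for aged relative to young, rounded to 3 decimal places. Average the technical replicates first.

0.420

Mean Ct: AT2G59362 young 30.045; AT2G59362 aged 31.250; PP2A young 21.005; PP2A aged 20.960
ΔCt(young) = 30.045 − 21.005 = 9.040
ΔCt(aged) = 31.250 − 20.960 = 10.290
ΔΔCt = 10.290 − 9.040 = 1.250
Fold change = 2^(−1.250) = 0.4204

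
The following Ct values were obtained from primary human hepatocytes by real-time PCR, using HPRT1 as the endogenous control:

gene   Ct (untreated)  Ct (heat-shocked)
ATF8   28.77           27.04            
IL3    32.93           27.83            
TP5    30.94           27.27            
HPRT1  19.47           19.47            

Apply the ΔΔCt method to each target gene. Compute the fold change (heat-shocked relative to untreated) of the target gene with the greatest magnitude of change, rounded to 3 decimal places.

ATF8: ΔΔCt = (27.04−19.47) − (28.77−19.47) = 7.57 − 9.30 = -1.73; fold change = 2^1.73 = 3.317
IL3: ΔΔCt = (27.83−19.47) − (32.93−19.47) = 8.36 − 13.46 = -5.10; fold change = 2^5.10 = 34.297
TP5: ΔΔCt = (27.27−19.47) − (30.94−19.47) = 7.80 − 11.47 = -3.67; fold change = 2^3.67 = 12.729
IL3 has the largest |ΔΔCt| = 5.10.

34.297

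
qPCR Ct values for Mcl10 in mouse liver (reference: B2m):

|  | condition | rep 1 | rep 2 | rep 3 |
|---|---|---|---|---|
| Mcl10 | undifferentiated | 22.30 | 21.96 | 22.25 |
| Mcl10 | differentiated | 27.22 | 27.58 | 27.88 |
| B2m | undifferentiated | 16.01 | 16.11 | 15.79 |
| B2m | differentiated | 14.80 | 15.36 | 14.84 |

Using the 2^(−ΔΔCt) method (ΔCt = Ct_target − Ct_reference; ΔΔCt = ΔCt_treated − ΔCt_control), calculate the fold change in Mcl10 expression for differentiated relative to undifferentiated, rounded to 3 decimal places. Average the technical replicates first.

0.012

Mean Ct: Mcl10 undifferentiated 22.170; Mcl10 differentiated 27.560; B2m undifferentiated 15.970; B2m differentiated 15.000
ΔCt(undifferentiated) = 22.170 − 15.970 = 6.200
ΔCt(differentiated) = 27.560 − 15.000 = 12.560
ΔΔCt = 12.560 − 6.200 = 6.360
Fold change = 2^(−6.360) = 0.0122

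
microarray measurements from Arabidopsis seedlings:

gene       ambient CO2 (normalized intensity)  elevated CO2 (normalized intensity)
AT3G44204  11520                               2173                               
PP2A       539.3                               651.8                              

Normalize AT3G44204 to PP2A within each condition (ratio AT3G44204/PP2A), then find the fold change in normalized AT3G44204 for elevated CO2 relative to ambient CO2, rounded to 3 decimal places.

0.156

AT3G44204/PP2A (ambient CO2) = 11520 / 539.3 = 21.361
AT3G44204/PP2A (elevated CO2) = 2173 / 651.8 = 3.3338
Fold change = 3.3338 / 21.361 = 0.1561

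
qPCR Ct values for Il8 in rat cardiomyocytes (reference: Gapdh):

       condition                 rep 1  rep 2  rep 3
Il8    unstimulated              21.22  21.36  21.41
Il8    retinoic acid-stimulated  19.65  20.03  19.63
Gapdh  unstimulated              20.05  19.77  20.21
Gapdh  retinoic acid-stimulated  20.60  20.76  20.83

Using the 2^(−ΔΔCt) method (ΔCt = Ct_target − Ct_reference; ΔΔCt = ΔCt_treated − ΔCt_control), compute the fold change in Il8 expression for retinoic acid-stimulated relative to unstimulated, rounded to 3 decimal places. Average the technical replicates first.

Mean Ct: Il8 unstimulated 21.330; Il8 retinoic acid-stimulated 19.770; Gapdh unstimulated 20.010; Gapdh retinoic acid-stimulated 20.730
ΔCt(unstimulated) = 21.330 − 20.010 = 1.320
ΔCt(retinoic acid-stimulated) = 19.770 − 20.730 = -0.960
ΔΔCt = -0.960 − 1.320 = -2.280
Fold change = 2^(−(-2.280)) = 2^2.280 = 4.8568

4.857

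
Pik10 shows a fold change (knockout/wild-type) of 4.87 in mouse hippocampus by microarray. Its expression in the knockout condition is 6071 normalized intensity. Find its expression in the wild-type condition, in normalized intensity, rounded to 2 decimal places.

1246.61

wild-type expression = 6071 / 4.87 = 1246.61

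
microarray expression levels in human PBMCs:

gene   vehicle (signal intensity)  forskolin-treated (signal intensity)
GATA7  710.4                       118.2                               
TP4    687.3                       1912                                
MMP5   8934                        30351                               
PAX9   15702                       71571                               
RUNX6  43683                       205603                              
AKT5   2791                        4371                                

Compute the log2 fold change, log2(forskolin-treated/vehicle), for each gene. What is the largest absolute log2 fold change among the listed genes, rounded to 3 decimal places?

log2(118.2/710.4) = -2.587  (GATA7)
log2(1912/687.3) = 1.476  (TP4)
log2(30351/8934) = 1.764  (MMP5)
log2(71571/15702) = 2.188  (PAX9)
log2(205603/43683) = 2.235  (RUNX6)
log2(4371/2791) = 0.647  (AKT5)
The largest magnitude belongs to GATA7.

2.587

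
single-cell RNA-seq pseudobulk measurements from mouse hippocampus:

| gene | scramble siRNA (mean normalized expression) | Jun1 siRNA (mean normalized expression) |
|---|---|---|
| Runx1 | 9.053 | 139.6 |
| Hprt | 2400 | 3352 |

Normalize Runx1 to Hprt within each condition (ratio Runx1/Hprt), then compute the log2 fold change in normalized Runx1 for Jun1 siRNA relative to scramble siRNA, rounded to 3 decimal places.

Runx1/Hprt (scramble siRNA) = 9.053 / 2400 = 0.0037721
Runx1/Hprt (Jun1 siRNA) = 139.6 / 3352 = 0.041647
Fold change = 0.041647 / 0.0037721 = 11.0408
log2(11.0408) = 3.4648

3.465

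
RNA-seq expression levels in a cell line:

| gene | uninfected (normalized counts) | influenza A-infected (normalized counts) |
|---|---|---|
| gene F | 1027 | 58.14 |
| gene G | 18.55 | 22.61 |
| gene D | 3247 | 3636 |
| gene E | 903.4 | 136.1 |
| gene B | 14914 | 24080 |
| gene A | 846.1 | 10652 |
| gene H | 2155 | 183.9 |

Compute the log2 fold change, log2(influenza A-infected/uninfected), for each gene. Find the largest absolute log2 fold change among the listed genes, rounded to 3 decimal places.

log2(58.14/1027) = -4.143  (gene F)
log2(22.61/18.55) = 0.286  (gene G)
log2(3636/3247) = 0.163  (gene D)
log2(136.1/903.4) = -2.731  (gene E)
log2(24080/14914) = 0.691  (gene B)
log2(10652/846.1) = 3.654  (gene A)
log2(183.9/2155) = -3.551  (gene H)
The largest magnitude belongs to gene F.

4.143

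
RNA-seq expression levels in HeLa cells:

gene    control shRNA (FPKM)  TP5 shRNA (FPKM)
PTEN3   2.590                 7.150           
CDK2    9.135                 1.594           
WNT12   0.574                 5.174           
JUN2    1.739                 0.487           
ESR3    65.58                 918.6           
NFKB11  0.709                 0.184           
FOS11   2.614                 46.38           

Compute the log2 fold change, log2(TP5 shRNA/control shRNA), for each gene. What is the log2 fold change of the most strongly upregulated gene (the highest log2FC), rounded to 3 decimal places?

log2(7.150/2.590) = 1.465  (PTEN3)
log2(1.594/9.135) = -2.519  (CDK2)
log2(5.174/0.574) = 3.172  (WNT12)
log2(0.487/1.739) = -1.836  (JUN2)
log2(918.6/65.58) = 3.808  (ESR3)
log2(0.184/0.709) = -1.946  (NFKB11)
log2(46.38/2.614) = 4.149  (FOS11)
FOS11 is most strongly upregulated.

4.149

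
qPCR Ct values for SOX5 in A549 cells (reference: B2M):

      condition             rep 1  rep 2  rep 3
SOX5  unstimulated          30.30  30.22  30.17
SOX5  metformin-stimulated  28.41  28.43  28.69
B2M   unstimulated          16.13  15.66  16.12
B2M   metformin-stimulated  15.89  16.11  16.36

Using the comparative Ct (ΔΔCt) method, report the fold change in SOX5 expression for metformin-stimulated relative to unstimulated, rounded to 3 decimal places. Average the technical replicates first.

Mean Ct: SOX5 unstimulated 30.230; SOX5 metformin-stimulated 28.510; B2M unstimulated 15.970; B2M metformin-stimulated 16.120
ΔCt(unstimulated) = 30.230 − 15.970 = 14.260
ΔCt(metformin-stimulated) = 28.510 − 16.120 = 12.390
ΔΔCt = 12.390 − 14.260 = -1.870
Fold change = 2^(−(-1.870)) = 2^1.870 = 3.6553

3.655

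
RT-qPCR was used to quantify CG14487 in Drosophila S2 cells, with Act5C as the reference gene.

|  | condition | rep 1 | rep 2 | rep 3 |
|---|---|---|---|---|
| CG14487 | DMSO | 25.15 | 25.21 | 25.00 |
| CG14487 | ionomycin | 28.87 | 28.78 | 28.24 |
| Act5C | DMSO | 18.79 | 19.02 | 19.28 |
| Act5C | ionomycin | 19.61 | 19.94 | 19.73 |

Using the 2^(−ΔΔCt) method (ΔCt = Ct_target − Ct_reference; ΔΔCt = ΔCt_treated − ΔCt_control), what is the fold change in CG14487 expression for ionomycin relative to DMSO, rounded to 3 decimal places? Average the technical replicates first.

Mean Ct: CG14487 DMSO 25.120; CG14487 ionomycin 28.630; Act5C DMSO 19.030; Act5C ionomycin 19.760
ΔCt(DMSO) = 25.120 − 19.030 = 6.090
ΔCt(ionomycin) = 28.630 − 19.760 = 8.870
ΔΔCt = 8.870 − 6.090 = 2.780
Fold change = 2^(−2.780) = 0.1456

0.146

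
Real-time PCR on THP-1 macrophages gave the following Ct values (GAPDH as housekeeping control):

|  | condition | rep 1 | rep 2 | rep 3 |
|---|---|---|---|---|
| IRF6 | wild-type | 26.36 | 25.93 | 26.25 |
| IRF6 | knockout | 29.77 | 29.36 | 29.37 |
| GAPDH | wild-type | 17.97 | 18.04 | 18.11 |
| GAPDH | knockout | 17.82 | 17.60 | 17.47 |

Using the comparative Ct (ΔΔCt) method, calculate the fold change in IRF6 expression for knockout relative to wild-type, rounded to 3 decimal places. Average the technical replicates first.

Mean Ct: IRF6 wild-type 26.180; IRF6 knockout 29.500; GAPDH wild-type 18.040; GAPDH knockout 17.630
ΔCt(wild-type) = 26.180 − 18.040 = 8.140
ΔCt(knockout) = 29.500 − 17.630 = 11.870
ΔΔCt = 11.870 − 8.140 = 3.730
Fold change = 2^(−3.730) = 0.0754

0.075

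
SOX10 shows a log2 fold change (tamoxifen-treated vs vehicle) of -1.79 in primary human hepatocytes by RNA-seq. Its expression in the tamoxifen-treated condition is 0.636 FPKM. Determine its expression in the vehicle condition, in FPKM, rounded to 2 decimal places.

2.20

Fold change = 2^(-1.79) = 0.2892
vehicle expression = 0.636 / 0.2892 = 2.20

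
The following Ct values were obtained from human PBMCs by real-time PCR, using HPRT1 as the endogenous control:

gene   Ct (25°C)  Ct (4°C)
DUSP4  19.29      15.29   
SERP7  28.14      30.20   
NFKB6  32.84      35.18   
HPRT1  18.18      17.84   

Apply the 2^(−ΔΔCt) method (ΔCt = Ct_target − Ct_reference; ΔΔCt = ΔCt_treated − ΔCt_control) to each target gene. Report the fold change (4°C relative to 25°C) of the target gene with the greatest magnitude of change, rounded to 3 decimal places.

12.641

DUSP4: ΔΔCt = (15.29−17.84) − (19.29−18.18) = -2.55 − 1.11 = -3.66; fold change = 2^3.66 = 12.641
SERP7: ΔΔCt = (30.20−17.84) − (28.14−18.18) = 12.36 − 9.96 = 2.40; fold change = 2^-2.40 = 0.189
NFKB6: ΔΔCt = (35.18−17.84) − (32.84−18.18) = 17.34 − 14.66 = 2.68; fold change = 2^-2.68 = 0.156
DUSP4 has the largest |ΔΔCt| = 3.66.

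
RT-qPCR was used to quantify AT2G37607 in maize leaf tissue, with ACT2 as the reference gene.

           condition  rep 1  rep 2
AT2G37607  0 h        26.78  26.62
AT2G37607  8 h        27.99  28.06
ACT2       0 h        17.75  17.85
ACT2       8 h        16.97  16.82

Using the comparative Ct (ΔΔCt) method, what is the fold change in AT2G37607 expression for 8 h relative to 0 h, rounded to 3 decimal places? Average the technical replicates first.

Mean Ct: AT2G37607 0 h 26.700; AT2G37607 8 h 28.025; ACT2 0 h 17.800; ACT2 8 h 16.895
ΔCt(0 h) = 26.700 − 17.800 = 8.900
ΔCt(8 h) = 28.025 − 16.895 = 11.130
ΔΔCt = 11.130 − 8.900 = 2.230
Fold change = 2^(−2.230) = 0.2132

0.213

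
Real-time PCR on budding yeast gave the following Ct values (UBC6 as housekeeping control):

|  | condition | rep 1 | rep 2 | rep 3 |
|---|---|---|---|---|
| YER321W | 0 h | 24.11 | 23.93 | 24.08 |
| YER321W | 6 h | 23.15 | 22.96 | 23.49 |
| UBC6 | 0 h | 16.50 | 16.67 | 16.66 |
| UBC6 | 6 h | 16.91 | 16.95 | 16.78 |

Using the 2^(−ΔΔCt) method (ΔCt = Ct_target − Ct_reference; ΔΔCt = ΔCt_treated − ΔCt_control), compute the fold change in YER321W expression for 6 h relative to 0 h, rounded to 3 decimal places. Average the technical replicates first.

Mean Ct: YER321W 0 h 24.040; YER321W 6 h 23.200; UBC6 0 h 16.610; UBC6 6 h 16.880
ΔCt(0 h) = 24.040 − 16.610 = 7.430
ΔCt(6 h) = 23.200 − 16.880 = 6.320
ΔΔCt = 6.320 − 7.430 = -1.110
Fold change = 2^(−(-1.110)) = 2^1.110 = 2.1585

2.158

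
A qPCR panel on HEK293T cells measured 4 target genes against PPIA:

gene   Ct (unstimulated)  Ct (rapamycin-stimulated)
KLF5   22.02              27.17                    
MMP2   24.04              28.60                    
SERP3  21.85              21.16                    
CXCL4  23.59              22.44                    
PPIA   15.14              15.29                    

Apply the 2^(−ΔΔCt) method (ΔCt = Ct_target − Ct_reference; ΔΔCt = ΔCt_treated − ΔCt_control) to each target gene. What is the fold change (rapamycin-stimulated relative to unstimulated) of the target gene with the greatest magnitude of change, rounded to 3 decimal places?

KLF5: ΔΔCt = (27.17−15.29) − (22.02−15.14) = 11.88 − 6.88 = 5.00; fold change = 2^-5.00 = 0.031
MMP2: ΔΔCt = (28.60−15.29) − (24.04−15.14) = 13.31 − 8.90 = 4.41; fold change = 2^-4.41 = 0.047
SERP3: ΔΔCt = (21.16−15.29) − (21.85−15.14) = 5.87 − 6.71 = -0.84; fold change = 2^0.84 = 1.790
CXCL4: ΔΔCt = (22.44−15.29) − (23.59−15.14) = 7.15 − 8.45 = -1.30; fold change = 2^1.30 = 2.462
KLF5 has the largest |ΔΔCt| = 5.00.

0.031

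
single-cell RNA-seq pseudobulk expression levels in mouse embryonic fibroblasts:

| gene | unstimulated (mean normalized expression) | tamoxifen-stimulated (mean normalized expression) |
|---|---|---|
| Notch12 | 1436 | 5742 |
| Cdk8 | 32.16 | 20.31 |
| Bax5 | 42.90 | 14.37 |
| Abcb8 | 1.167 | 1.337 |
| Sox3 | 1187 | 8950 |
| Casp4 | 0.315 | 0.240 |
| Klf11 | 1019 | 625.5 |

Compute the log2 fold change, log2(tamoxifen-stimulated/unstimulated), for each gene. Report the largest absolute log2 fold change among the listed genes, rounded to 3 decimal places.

2.915

log2(5742/1436) = 1.999  (Notch12)
log2(20.31/32.16) = -0.663  (Cdk8)
log2(14.37/42.90) = -1.578  (Bax5)
log2(1.337/1.167) = 0.196  (Abcb8)
log2(8950/1187) = 2.915  (Sox3)
log2(0.240/0.315) = -0.392  (Casp4)
log2(625.5/1019) = -0.704  (Klf11)
The largest magnitude belongs to Sox3.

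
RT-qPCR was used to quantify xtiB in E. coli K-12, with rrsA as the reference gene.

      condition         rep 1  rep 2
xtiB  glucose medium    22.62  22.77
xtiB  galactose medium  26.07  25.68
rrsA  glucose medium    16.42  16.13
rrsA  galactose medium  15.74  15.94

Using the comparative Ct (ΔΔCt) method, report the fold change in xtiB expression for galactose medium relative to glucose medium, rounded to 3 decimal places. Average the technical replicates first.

0.082

Mean Ct: xtiB glucose medium 22.695; xtiB galactose medium 25.875; rrsA glucose medium 16.275; rrsA galactose medium 15.840
ΔCt(glucose medium) = 22.695 − 16.275 = 6.420
ΔCt(galactose medium) = 25.875 − 15.840 = 10.035
ΔΔCt = 10.035 − 6.420 = 3.615
Fold change = 2^(−3.615) = 0.0816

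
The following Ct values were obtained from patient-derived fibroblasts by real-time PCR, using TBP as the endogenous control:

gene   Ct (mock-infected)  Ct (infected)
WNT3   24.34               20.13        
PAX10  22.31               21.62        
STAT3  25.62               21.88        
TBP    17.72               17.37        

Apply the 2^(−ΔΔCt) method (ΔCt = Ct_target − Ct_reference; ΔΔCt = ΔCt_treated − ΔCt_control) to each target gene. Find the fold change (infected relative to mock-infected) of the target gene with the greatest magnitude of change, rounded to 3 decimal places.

14.520

WNT3: ΔΔCt = (20.13−17.37) − (24.34−17.72) = 2.76 − 6.62 = -3.86; fold change = 2^3.86 = 14.520
PAX10: ΔΔCt = (21.62−17.37) − (22.31−17.72) = 4.25 − 4.59 = -0.34; fold change = 2^0.34 = 1.266
STAT3: ΔΔCt = (21.88−17.37) − (25.62−17.72) = 4.51 − 7.90 = -3.39; fold change = 2^3.39 = 10.483
WNT3 has the largest |ΔΔCt| = 3.86.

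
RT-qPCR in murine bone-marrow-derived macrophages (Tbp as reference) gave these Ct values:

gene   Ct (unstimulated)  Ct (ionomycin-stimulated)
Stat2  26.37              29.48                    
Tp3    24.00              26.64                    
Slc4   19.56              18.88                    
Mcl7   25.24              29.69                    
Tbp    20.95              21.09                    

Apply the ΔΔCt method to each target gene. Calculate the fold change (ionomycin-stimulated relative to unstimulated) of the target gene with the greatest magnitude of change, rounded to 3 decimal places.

Stat2: ΔΔCt = (29.48−21.09) − (26.37−20.95) = 8.39 − 5.42 = 2.97; fold change = 2^-2.97 = 0.128
Tp3: ΔΔCt = (26.64−21.09) − (24.00−20.95) = 5.55 − 3.05 = 2.50; fold change = 2^-2.50 = 0.177
Slc4: ΔΔCt = (18.88−21.09) − (19.56−20.95) = -2.21 − (-1.39) = -0.82; fold change = 2^0.82 = 1.765
Mcl7: ΔΔCt = (29.69−21.09) − (25.24−20.95) = 8.60 − 4.29 = 4.31; fold change = 2^-4.31 = 0.050
Mcl7 has the largest |ΔΔCt| = 4.31.

0.050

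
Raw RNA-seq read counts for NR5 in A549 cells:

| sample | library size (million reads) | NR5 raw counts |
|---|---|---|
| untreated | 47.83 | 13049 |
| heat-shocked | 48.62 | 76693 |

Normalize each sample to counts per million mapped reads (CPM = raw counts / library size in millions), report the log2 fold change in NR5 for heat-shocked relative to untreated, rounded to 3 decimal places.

2.532

CPM(untreated) = 13049 / 47.83 = 272.8204
CPM(heat-shocked) = 76693 / 48.62 = 1577.3961
Fold change = 1577.3961 / 272.8204 = 5.78181
log2(5.78181) = 2.5315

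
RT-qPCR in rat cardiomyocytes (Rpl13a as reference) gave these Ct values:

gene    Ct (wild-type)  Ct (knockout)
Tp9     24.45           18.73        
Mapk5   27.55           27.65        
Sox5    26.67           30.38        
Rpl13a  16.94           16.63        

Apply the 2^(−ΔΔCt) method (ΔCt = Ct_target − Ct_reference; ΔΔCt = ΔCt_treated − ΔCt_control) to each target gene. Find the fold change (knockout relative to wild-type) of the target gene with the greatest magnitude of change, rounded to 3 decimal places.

Tp9: ΔΔCt = (18.73−16.63) − (24.45−16.94) = 2.10 − 7.51 = -5.41; fold change = 2^5.41 = 42.518
Mapk5: ΔΔCt = (27.65−16.63) − (27.55−16.94) = 11.02 − 10.61 = 0.41; fold change = 2^-0.41 = 0.753
Sox5: ΔΔCt = (30.38−16.63) − (26.67−16.94) = 13.75 − 9.73 = 4.02; fold change = 2^-4.02 = 0.062
Tp9 has the largest |ΔΔCt| = 5.41.

42.518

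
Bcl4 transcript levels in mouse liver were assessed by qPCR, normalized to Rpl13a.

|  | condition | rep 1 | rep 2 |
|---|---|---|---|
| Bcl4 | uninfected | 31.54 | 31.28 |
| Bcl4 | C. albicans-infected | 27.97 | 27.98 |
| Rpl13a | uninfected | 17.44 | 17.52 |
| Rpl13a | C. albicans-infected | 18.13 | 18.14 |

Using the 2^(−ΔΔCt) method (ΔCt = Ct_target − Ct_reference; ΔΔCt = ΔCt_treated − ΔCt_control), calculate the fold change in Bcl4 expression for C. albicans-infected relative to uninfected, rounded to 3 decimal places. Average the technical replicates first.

Mean Ct: Bcl4 uninfected 31.410; Bcl4 C. albicans-infected 27.975; Rpl13a uninfected 17.480; Rpl13a C. albicans-infected 18.135
ΔCt(uninfected) = 31.410 − 17.480 = 13.930
ΔCt(C. albicans-infected) = 27.975 − 18.135 = 9.840
ΔΔCt = 9.840 − 13.930 = -4.090
Fold change = 2^(−(-4.090)) = 2^4.090 = 17.0299

17.030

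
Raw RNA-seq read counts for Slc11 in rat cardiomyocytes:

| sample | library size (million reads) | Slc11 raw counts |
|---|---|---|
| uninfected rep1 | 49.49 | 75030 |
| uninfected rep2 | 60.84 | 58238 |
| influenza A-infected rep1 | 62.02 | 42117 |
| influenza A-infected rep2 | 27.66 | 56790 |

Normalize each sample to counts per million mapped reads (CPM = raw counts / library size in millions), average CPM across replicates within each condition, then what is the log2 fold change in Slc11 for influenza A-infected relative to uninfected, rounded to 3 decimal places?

0.144

CPM(uninfected rep1) = 75030 / 49.49 = 1516.0639
CPM(uninfected rep2) = 58238 / 60.84 = 957.2321
CPM(influenza A-infected rep1) = 42117 / 62.02 = 679.0874
CPM(influenza A-infected rep2) = 56790 / 27.66 = 2053.1453
mean CPM(uninfected) = 1236.6480; mean CPM(influenza A-infected) = 1366.1164
Fold change = 1366.1164 / 1236.6480 = 1.10469
log2(1.10469) = 0.1436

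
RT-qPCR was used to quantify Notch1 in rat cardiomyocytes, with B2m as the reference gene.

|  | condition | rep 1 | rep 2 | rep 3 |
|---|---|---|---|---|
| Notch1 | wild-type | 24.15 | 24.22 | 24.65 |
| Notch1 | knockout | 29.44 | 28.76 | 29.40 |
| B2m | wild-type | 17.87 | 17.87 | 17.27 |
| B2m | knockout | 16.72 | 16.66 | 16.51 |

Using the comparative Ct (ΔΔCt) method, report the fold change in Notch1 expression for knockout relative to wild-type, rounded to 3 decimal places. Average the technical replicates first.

0.017

Mean Ct: Notch1 wild-type 24.340; Notch1 knockout 29.200; B2m wild-type 17.670; B2m knockout 16.630
ΔCt(wild-type) = 24.340 − 17.670 = 6.670
ΔCt(knockout) = 29.200 − 16.630 = 12.570
ΔΔCt = 12.570 − 6.670 = 5.900
Fold change = 2^(−5.900) = 0.0167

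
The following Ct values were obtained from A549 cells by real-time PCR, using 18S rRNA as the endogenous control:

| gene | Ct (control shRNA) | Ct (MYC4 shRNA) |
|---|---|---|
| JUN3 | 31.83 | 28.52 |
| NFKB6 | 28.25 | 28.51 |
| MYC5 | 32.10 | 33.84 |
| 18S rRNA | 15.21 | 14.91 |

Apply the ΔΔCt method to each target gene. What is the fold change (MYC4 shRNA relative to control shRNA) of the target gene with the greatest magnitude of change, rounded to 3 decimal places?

JUN3: ΔΔCt = (28.52−14.91) − (31.83−15.21) = 13.61 − 16.62 = -3.01; fold change = 2^3.01 = 8.056
NFKB6: ΔΔCt = (28.51−14.91) − (28.25−15.21) = 13.60 − 13.04 = 0.56; fold change = 2^-0.56 = 0.678
MYC5: ΔΔCt = (33.84−14.91) − (32.10−15.21) = 18.93 − 16.89 = 2.04; fold change = 2^-2.04 = 0.243
JUN3 has the largest |ΔΔCt| = 3.01.

8.056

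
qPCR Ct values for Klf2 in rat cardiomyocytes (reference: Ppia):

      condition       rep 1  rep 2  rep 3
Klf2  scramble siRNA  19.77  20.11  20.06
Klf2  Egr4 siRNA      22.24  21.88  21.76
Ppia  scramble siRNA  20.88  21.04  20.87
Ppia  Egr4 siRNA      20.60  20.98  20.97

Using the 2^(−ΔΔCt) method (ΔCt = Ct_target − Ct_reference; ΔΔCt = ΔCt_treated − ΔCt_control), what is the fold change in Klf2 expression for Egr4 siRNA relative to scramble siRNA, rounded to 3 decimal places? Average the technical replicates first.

Mean Ct: Klf2 scramble siRNA 19.980; Klf2 Egr4 siRNA 21.960; Ppia scramble siRNA 20.930; Ppia Egr4 siRNA 20.850
ΔCt(scramble siRNA) = 19.980 − 20.930 = -0.950
ΔCt(Egr4 siRNA) = 21.960 − 20.850 = 1.110
ΔΔCt = 1.110 − (-0.950) = 2.060
Fold change = 2^(−2.060) = 0.2398

0.240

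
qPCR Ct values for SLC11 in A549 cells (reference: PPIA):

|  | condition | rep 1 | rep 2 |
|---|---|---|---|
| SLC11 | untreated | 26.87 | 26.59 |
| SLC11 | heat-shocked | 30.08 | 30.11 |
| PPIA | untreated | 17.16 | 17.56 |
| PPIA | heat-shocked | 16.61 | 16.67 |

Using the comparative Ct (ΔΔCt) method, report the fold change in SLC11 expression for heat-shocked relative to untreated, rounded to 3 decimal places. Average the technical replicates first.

0.059

Mean Ct: SLC11 untreated 26.730; SLC11 heat-shocked 30.095; PPIA untreated 17.360; PPIA heat-shocked 16.640
ΔCt(untreated) = 26.730 − 17.360 = 9.370
ΔCt(heat-shocked) = 30.095 − 16.640 = 13.455
ΔΔCt = 13.455 − 9.370 = 4.085
Fold change = 2^(−4.085) = 0.0589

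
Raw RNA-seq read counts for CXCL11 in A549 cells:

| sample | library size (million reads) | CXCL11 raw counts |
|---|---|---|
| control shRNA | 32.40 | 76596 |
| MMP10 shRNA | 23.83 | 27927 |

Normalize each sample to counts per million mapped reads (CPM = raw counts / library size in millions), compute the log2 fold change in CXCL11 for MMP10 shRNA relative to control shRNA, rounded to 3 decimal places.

-1.012

CPM(control shRNA) = 76596 / 32.40 = 2364.0741
CPM(MMP10 shRNA) = 27927 / 23.83 = 1171.9261
Fold change = 1171.9261 / 2364.0741 = 0.49572
log2(0.49572) = -1.0124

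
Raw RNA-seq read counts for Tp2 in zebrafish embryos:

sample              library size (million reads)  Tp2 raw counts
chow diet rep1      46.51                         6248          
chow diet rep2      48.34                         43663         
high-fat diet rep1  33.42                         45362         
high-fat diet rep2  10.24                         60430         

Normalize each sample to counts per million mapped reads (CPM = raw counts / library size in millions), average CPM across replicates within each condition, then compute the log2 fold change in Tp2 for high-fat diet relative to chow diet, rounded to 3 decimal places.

2.806

CPM(chow diet rep1) = 6248 / 46.51 = 134.3367
CPM(chow diet rep2) = 43663 / 48.34 = 903.2478
CPM(high-fat diet rep1) = 45362 / 33.42 = 1357.3309
CPM(high-fat diet rep2) = 60430 / 10.24 = 5901.3672
mean CPM(chow diet) = 518.7923; mean CPM(high-fat diet) = 3629.3491
Fold change = 3629.3491 / 518.7923 = 6.99577
log2(6.99577) = 2.8065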